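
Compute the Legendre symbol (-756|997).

-1

Pull out -1: (-756|997) = (-1|997)·(756|997). Since 997 ≡ 1 (mod 4), (-1|997) = +1. Now have (756|997).
Factor out 2: 756 = 2^2·189. Since 997 ≡ 5 (mod 8), (2|997) = -1, and (2|997)^2 = +1. Now have (189|997).
189 ≡ 1 (mod 4), so quadratic reciprocity gives (189|997) = (997|189). Reduce: 997 ≡ 52 (mod 189). Now have (52|189).
Factor out 2: 52 = 2^2·13. Since 189 ≡ 5 (mod 8), (2|189) = -1, and (2|189)^2 = +1. Now have (13|189).
13 ≡ 1 (mod 4), so quadratic reciprocity gives (13|189) = (189|13). Reduce: 189 ≡ 7 (mod 13). Now have (7|13).
13 ≡ 1 (mod 4), so quadratic reciprocity gives (7|13) = (13|7). Reduce: 13 ≡ 6 (mod 7). Now have (6|7).
Factor out 2: 6 = 2·3. Since 7 ≡ 7 (mod 8), (2|7) = +1. Now have (3|7).
Both 3 ≡ 3 and 7 ≡ 3 (mod 4), so reciprocity gives (3|7) = -(7|3). Reduce: 7 ≡ 1 (mod 3). Now have -(1|3).
(1|3) = 1. Collecting the sign factors: -1.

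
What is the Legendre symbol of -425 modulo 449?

Reduce the numerator: -425 ≡ 24 (mod 449), so (-425|449) = (24|449).
Factor out 2: 24 = 2^3·3. Since 449 ≡ 1 (mod 8), (2|449) = +1, and (2|449)^3 = +1. Now have (3|449).
449 ≡ 1 (mod 4), so quadratic reciprocity gives (3|449) = (449|3). Reduce: 449 ≡ 2 (mod 3). Now have (2|3).
Factor out 2: 2 = 2. Since 3 ≡ 3 (mod 8), (2|3) = -1. Now have -(1|3).
(1|3) = 1. Collecting the sign factors: -1.

-1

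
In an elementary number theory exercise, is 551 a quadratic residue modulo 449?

yes

(551/449)
  = (102/449)    [551 ≡ 102 mod 449]
  = (51/449)    [449 ≡ 1 mod 8 ⇒ (2/449) = +1]
  = (449/51)    [QR: 449 ≡ 1 mod 4, sign kept]
  = (41/51)    [449 ≡ 41 mod 51]
  = (51/41)    [QR: 41 ≡ 1 mod 4, sign kept]
  = (10/41)    [51 ≡ 10 mod 41]
  = (5/41)    [41 ≡ 1 mod 8 ⇒ (2/41) = +1]
  = (41/5)    [QR: 5 ≡ 1 mod 4, sign kept]
  = (1/5)    [41 ≡ 1 mod 5]
  = 1    [(1/5) = 1]
The Legendre symbol is 1, so x^2 ≡ 551 (mod 449) has solution.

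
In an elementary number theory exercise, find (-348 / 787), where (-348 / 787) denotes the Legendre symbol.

1

(-348 / 787)
  = -(348 / 787)    [787 ≡ 3 mod 4 ⇒ (-1 / 787) = -1]
  = -(87 / 787)    [787 ≡ 3 mod 8 ⇒ (2 / 787)^2 = +1]
  = (787 / 87)    [QR: both ≡ 3 mod 4, sign flips]
  = (4 / 87)    [787 ≡ 4 mod 87]
  = (1 / 87)    [87 ≡ 7 mod 8 ⇒ (2 / 87)^2 = +1]
  = 1    [(1 / 87) = 1]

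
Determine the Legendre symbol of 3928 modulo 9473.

1

Factor out 2: 3928 = 2^3·491. Since 9473 ≡ 1 (mod 8), (2 / 9473) = +1, and (2 / 9473)^3 = +1. Now have (491 / 9473).
9473 ≡ 1 (mod 4), so quadratic reciprocity gives (491 / 9473) = (9473 / 491). Reduce: 9473 ≡ 144 (mod 491). Now have (144 / 491).
Factor out 2: 144 = 2^4·9. Since 491 ≡ 3 (mod 8), (2 / 491) = -1, and (2 / 491)^4 = +1. Now have (9 / 491).
9 ≡ 1 (mod 4), so quadratic reciprocity gives (9 / 491) = (491 / 9). Reduce: 491 ≡ 5 (mod 9). Now have (5 / 9).
5 ≡ 1 (mod 4), so quadratic reciprocity gives (5 / 9) = (9 / 5). Reduce: 9 ≡ 4 (mod 5). Now have (4 / 5).
Factor out 2: 4 = 2^2. Since 5 ≡ 5 (mod 8), (2 / 5) = -1, and (2 / 5)^2 = +1. Now have (1 / 5).
(1 / 5) = 1. Collecting the sign factors: 1.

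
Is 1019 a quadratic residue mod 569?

Reduce the numerator: 1019 ≡ 450 (mod 569), so (1019/569) = (450/569).
Factor out 2: 450 = 2·225. Since 569 ≡ 1 (mod 8), (2/569) = +1. Now have (225/569).
225 ≡ 1 (mod 4), so quadratic reciprocity gives (225/569) = (569/225). Reduce: 569 ≡ 119 (mod 225). Now have (119/225).
225 ≡ 1 (mod 4), so quadratic reciprocity gives (119/225) = (225/119). Reduce: 225 ≡ 106 (mod 119). Now have (106/119).
Factor out 2: 106 = 2·53. Since 119 ≡ 7 (mod 8), (2/119) = +1. Now have (53/119).
53 ≡ 1 (mod 4), so quadratic reciprocity gives (53/119) = (119/53). Reduce: 119 ≡ 13 (mod 53). Now have (13/53).
13 ≡ 1 (mod 4), so quadratic reciprocity gives (13/53) = (53/13). Reduce: 53 ≡ 1 (mod 13). Now have (1/13).
(1/13) = 1. Collecting the sign factors: 1.
(1019/569) = 1, and 569 is prime, so 1019 is a quadratic residue mod 569.

yes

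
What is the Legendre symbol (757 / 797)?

(757 / 797)
  = (797 / 757)    [QR: 757 ≡ 1 mod 4, sign kept]
  = (40 / 757)    [797 ≡ 40 mod 757]
  = -(5 / 757)    [757 ≡ 5 mod 8 ⇒ (2 / 757)^3 = -1]
  = -(757 / 5)    [QR: 5 ≡ 1 mod 4, sign kept]
  = -(2 / 5)    [757 ≡ 2 mod 5]
  = (1 / 5)    [5 ≡ 5 mod 8 ⇒ (2 / 5) = -1]
  = 1    [(1 / 5) = 1]

1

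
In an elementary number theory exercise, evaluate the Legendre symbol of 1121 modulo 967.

(1121|967)
  = (154|967)    [1121 ≡ 154 mod 967]
  = (77|967)    [967 ≡ 7 mod 8 ⇒ (2|967) = +1]
  = (967|77)    [QR: 77 ≡ 1 mod 4, sign kept]
  = (43|77)    [967 ≡ 43 mod 77]
  = (77|43)    [QR: 77 ≡ 1 mod 4, sign kept]
  = (34|43)    [77 ≡ 34 mod 43]
  = -(17|43)    [43 ≡ 3 mod 8 ⇒ (2|43) = -1]
  = -(43|17)    [QR: 17 ≡ 1 mod 4, sign kept]
  = -(9|17)    [43 ≡ 9 mod 17]
  = -(17|9)    [QR: 9 ≡ 1 mod 4, sign kept]
  = -(8|9)    [17 ≡ 8 mod 9]
  = -(1|9)    [9 ≡ 1 mod 8 ⇒ (2|9)^3 = +1]
  = -1    [(1|9) = 1]

-1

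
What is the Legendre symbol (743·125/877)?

1

By multiplicativity, (743·125/877) = (743/877)·(125/877).
First factor (743/877):
(743/877)
  = (877/743)    [QR: 877 ≡ 1 mod 4, sign kept]
  = (134/743)    [877 ≡ 134 mod 743]
  = (67/743)    [743 ≡ 7 mod 8 ⇒ (2/743) = +1]
  = -(743/67)    [QR: both ≡ 3 mod 4, sign flips]
  = -(6/67)    [743 ≡ 6 mod 67]
  = (3/67)    [67 ≡ 3 mod 8 ⇒ (2/67) = -1]
  = -(67/3)    [QR: both ≡ 3 mod 4, sign flips]
  = -(1/3)    [67 ≡ 1 mod 3]
  = -1    [(1/3) = 1]
Second factor (125/877):
(125/877)
  = (877/125)    [QR: 125 ≡ 1 mod 4, sign kept]
  = (2/125)    [877 ≡ 2 mod 125]
  = -(1/125)    [125 ≡ 5 mod 8 ⇒ (2/125) = -1]
  = -1    [(1/125) = 1]
Product: (-1)·(-1) = 1.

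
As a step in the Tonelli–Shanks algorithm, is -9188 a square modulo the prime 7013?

no

Reduce the numerator: -9188 ≡ 4838 (mod 7013), so (-9188|7013) = (4838|7013).
Factor out 2: 4838 = 2·2419. Since 7013 ≡ 5 (mod 8), (2|7013) = -1. Now have -(2419|7013).
7013 ≡ 1 (mod 4), so quadratic reciprocity gives (2419|7013) = (7013|2419). Reduce: 7013 ≡ 2175 (mod 2419). Now have -(2175|2419).
Both 2175 ≡ 3 and 2419 ≡ 3 (mod 4), so reciprocity gives (2175|2419) = -(2419|2175). Reduce: 2419 ≡ 244 (mod 2175). Now have (244|2175).
Factor out 2: 244 = 2^2·61. Since 2175 ≡ 7 (mod 8), (2|2175) = +1, and (2|2175)^2 = +1. Now have (61|2175).
61 ≡ 1 (mod 4), so quadratic reciprocity gives (61|2175) = (2175|61). Reduce: 2175 ≡ 40 (mod 61). Now have (40|61).
Factor out 2: 40 = 2^3·5. Since 61 ≡ 5 (mod 8), (2|61) = -1, and (2|61)^3 = -1. Now have -(5|61).
5 ≡ 1 (mod 4), so quadratic reciprocity gives (5|61) = (61|5). Reduce: 61 ≡ 1 (mod 5). Now have -(1|5).
(1|5) = 1. Collecting the sign factors: -1.
(-9188|7013) = -1, and 7013 is prime, so -9188 is not a quadratic residue mod 7013.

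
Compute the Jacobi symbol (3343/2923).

-1

(3343/2923)
  = (420/2923)    [3343 ≡ 420 mod 2923]
  = (105/2923)    [2923 ≡ 3 mod 8 ⇒ (2/2923)^2 = +1]
  = (2923/105)    [QR: 105 ≡ 1 mod 4, sign kept]
  = (88/105)    [2923 ≡ 88 mod 105]
  = (11/105)    [105 ≡ 1 mod 8 ⇒ (2/105)^3 = +1]
  = (105/11)    [QR: 105 ≡ 1 mod 4, sign kept]
  = (6/11)    [105 ≡ 6 mod 11]
  = -(3/11)    [11 ≡ 3 mod 8 ⇒ (2/11) = -1]
  = (11/3)    [QR: both ≡ 3 mod 4, sign flips]
  = (2/3)    [11 ≡ 2 mod 3]
  = -(1/3)    [3 ≡ 3 mod 8 ⇒ (2/3) = -1]
  = -1    [(1/3) = 1]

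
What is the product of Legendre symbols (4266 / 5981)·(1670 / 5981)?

-1

By multiplicativity, (4266·1670 / 5981) = (4266 / 5981)·(1670 / 5981).
First factor (4266 / 5981):
Factor out 2: 4266 = 2·2133. Since 5981 ≡ 5 (mod 8), (2 / 5981) = -1. Now have -(2133 / 5981).
2133 ≡ 1 (mod 4), so quadratic reciprocity gives (2133 / 5981) = (5981 / 2133). Reduce: 5981 ≡ 1715 (mod 2133). Now have -(1715 / 2133).
2133 ≡ 1 (mod 4), so quadratic reciprocity gives (1715 / 2133) = (2133 / 1715). Reduce: 2133 ≡ 418 (mod 1715). Now have -(418 / 1715).
Factor out 2: 418 = 2·209. Since 1715 ≡ 3 (mod 8), (2 / 1715) = -1. Now have (209 / 1715).
209 ≡ 1 (mod 4), so quadratic reciprocity gives (209 / 1715) = (1715 / 209). Reduce: 1715 ≡ 43 (mod 209). Now have (43 / 209).
209 ≡ 1 (mod 4), so quadratic reciprocity gives (43 / 209) = (209 / 43). Reduce: 209 ≡ 37 (mod 43). Now have (37 / 43).
37 ≡ 1 (mod 4), so quadratic reciprocity gives (37 / 43) = (43 / 37). Reduce: 43 ≡ 6 (mod 37). Now have (6 / 37).
Factor out 2: 6 = 2·3. Since 37 ≡ 5 (mod 8), (2 / 37) = -1. Now have -(3 / 37).
37 ≡ 1 (mod 4), so quadratic reciprocity gives (3 / 37) = (37 / 3). Reduce: 37 ≡ 1 (mod 3). Now have -(1 / 3).
(1 / 3) = 1. Collecting the sign factors: -1.
Second factor (1670 / 5981):
Factor out 2: 1670 = 2·835. Since 5981 ≡ 5 (mod 8), (2 / 5981) = -1. Now have -(835 / 5981).
5981 ≡ 1 (mod 4), so quadratic reciprocity gives (835 / 5981) = (5981 / 835). Reduce: 5981 ≡ 136 (mod 835). Now have -(136 / 835).
Factor out 2: 136 = 2^3·17. Since 835 ≡ 3 (mod 8), (2 / 835) = -1, and (2 / 835)^3 = -1. Now have (17 / 835).
17 ≡ 1 (mod 4), so quadratic reciprocity gives (17 / 835) = (835 / 17). Reduce: 835 ≡ 2 (mod 17). Now have (2 / 17).
Factor out 2: 2 = 2. Since 17 ≡ 1 (mod 8), (2 / 17) = +1. Now have (1 / 17).
(1 / 17) = 1. Collecting the sign factors: 1.
Product: (-1)·(1) = -1.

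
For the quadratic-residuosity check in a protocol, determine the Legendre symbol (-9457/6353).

1

Reduce the numerator: -9457 ≡ 3249 (mod 6353), so (-9457/6353) = (3249/6353).
3249 ≡ 1 (mod 4), so quadratic reciprocity gives (3249/6353) = (6353/3249). Reduce: 6353 ≡ 3104 (mod 3249). Now have (3104/3249).
Factor out 2: 3104 = 2^5·97. Since 3249 ≡ 1 (mod 8), (2/3249) = +1, and (2/3249)^5 = +1. Now have (97/3249).
97 ≡ 1 (mod 4), so quadratic reciprocity gives (97/3249) = (3249/97). Reduce: 3249 ≡ 48 (mod 97). Now have (48/97).
Factor out 2: 48 = 2^4·3. Since 97 ≡ 1 (mod 8), (2/97) = +1, and (2/97)^4 = +1. Now have (3/97).
97 ≡ 1 (mod 4), so quadratic reciprocity gives (3/97) = (97/3). Reduce: 97 ≡ 1 (mod 3). Now have (1/3).
(1/3) = 1. Collecting the sign factors: 1.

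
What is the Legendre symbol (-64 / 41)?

1

Pull out -1: (-64 / 41) = (-1 / 41)·(64 / 41). Since 41 ≡ 1 (mod 4), (-1 / 41) = +1. Now have (64 / 41).
Reduce the numerator: 64 ≡ 23 (mod 41), so (64 / 41) = (23 / 41).
41 ≡ 1 (mod 4), so quadratic reciprocity gives (23 / 41) = (41 / 23). Reduce: 41 ≡ 18 (mod 23). Now have (18 / 23).
Factor out 2: 18 = 2·9. Since 23 ≡ 7 (mod 8), (2 / 23) = +1. Now have (9 / 23).
9 ≡ 1 (mod 4), so quadratic reciprocity gives (9 / 23) = (23 / 9). Reduce: 23 ≡ 5 (mod 9). Now have (5 / 9).
5 ≡ 1 (mod 4), so quadratic reciprocity gives (5 / 9) = (9 / 5). Reduce: 9 ≡ 4 (mod 5). Now have (4 / 5).
Factor out 2: 4 = 2^2. Since 5 ≡ 5 (mod 8), (2 / 5) = -1, and (2 / 5)^2 = +1. Now have (1 / 5).
(1 / 5) = 1. Collecting the sign factors: 1.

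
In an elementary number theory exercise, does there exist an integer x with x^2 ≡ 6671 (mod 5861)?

no

(6671/5861)
  = (810/5861)    [6671 ≡ 810 mod 5861]
  = -(405/5861)    [5861 ≡ 5 mod 8 ⇒ (2/5861) = -1]
  = -(5861/405)    [QR: 405 ≡ 1 mod 4, sign kept]
  = -(191/405)    [5861 ≡ 191 mod 405]
  = -(405/191)    [QR: 405 ≡ 1 mod 4, sign kept]
  = -(23/191)    [405 ≡ 23 mod 191]
  = (191/23)    [QR: both ≡ 3 mod 4, sign flips]
  = (7/23)    [191 ≡ 7 mod 23]
  = -(23/7)    [QR: both ≡ 3 mod 4, sign flips]
  = -(2/7)    [23 ≡ 2 mod 7]
  = -(1/7)    [7 ≡ 7 mod 8 ⇒ (2/7) = +1]
  = -1    [(1/7) = 1]
(6671/5861) = -1, and 5861 is prime, so 6671 is not a quadratic residue mod 5861.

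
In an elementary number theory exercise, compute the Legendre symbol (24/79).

Factor out 2: 24 = 2^3·3. Since 79 ≡ 7 (mod 8), (2/79) = +1, and (2/79)^3 = +1. Now have (3/79).
Both 3 ≡ 3 and 79 ≡ 3 (mod 4), so reciprocity gives (3/79) = -(79/3). Reduce: 79 ≡ 1 (mod 3). Now have -(1/3).
(1/3) = 1. Collecting the sign factors: -1.

-1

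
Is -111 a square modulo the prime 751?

yes

Pull out -1: (-111|751) = (-1|751)·(111|751). Since 751 ≡ 3 (mod 4), (-1|751) = -1. Now have -(111|751).
Both 111 ≡ 3 and 751 ≡ 3 (mod 4), so reciprocity gives (111|751) = -(751|111). Reduce: 751 ≡ 85 (mod 111). Now have (85|111).
85 ≡ 1 (mod 4), so quadratic reciprocity gives (85|111) = (111|85). Reduce: 111 ≡ 26 (mod 85). Now have (26|85).
Factor out 2: 26 = 2·13. Since 85 ≡ 5 (mod 8), (2|85) = -1. Now have -(13|85).
13 ≡ 1 (mod 4), so quadratic reciprocity gives (13|85) = (85|13). Reduce: 85 ≡ 7 (mod 13). Now have -(7|13).
13 ≡ 1 (mod 4), so quadratic reciprocity gives (7|13) = (13|7). Reduce: 13 ≡ 6 (mod 7). Now have -(6|7).
Factor out 2: 6 = 2·3. Since 7 ≡ 7 (mod 8), (2|7) = +1. Now have -(3|7).
Both 3 ≡ 3 and 7 ≡ 3 (mod 4), so reciprocity gives (3|7) = -(7|3). Reduce: 7 ≡ 1 (mod 3). Now have (1|3).
(1|3) = 1. Collecting the sign factors: 1.
(-111|751) = 1, and 751 is prime, so -111 is a quadratic residue mod 751.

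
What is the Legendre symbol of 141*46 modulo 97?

-1

By multiplicativity, (141·46|97) = (141|97)·(46|97).
First factor (141|97):
Reduce the numerator: 141 ≡ 44 (mod 97), so (141|97) = (44|97).
Factor out 2: 44 = 2^2·11. Since 97 ≡ 1 (mod 8), (2|97) = +1, and (2|97)^2 = +1. Now have (11|97).
97 ≡ 1 (mod 4), so quadratic reciprocity gives (11|97) = (97|11). Reduce: 97 ≡ 9 (mod 11). Now have (9|11).
9 ≡ 1 (mod 4), so quadratic reciprocity gives (9|11) = (11|9). Reduce: 11 ≡ 2 (mod 9). Now have (2|9).
Factor out 2: 2 = 2. Since 9 ≡ 1 (mod 8), (2|9) = +1. Now have (1|9).
(1|9) = 1. Collecting the sign factors: 1.
Second factor (46|97):
Factor out 2: 46 = 2·23. Since 97 ≡ 1 (mod 8), (2|97) = +1. Now have (23|97).
97 ≡ 1 (mod 4), so quadratic reciprocity gives (23|97) = (97|23). Reduce: 97 ≡ 5 (mod 23). Now have (5|23).
5 ≡ 1 (mod 4), so quadratic reciprocity gives (5|23) = (23|5). Reduce: 23 ≡ 3 (mod 5). Now have (3|5).
5 ≡ 1 (mod 4), so quadratic reciprocity gives (3|5) = (5|3). Reduce: 5 ≡ 2 (mod 3). Now have (2|3).
Factor out 2: 2 = 2. Since 3 ≡ 3 (mod 8), (2|3) = -1. Now have -(1|3).
(1|3) = 1. Collecting the sign factors: -1.
Product: (1)·(-1) = -1.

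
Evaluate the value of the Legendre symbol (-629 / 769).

-1

(-629 / 769)
  = (629 / 769)    [769 ≡ 1 mod 4 ⇒ (-1 / 769) = +1]
  = (769 / 629)    [QR: 629 ≡ 1 mod 4, sign kept]
  = (140 / 629)    [769 ≡ 140 mod 629]
  = (35 / 629)    [629 ≡ 5 mod 8 ⇒ (2 / 629)^2 = +1]
  = (629 / 35)    [QR: 629 ≡ 1 mod 4, sign kept]
  = (34 / 35)    [629 ≡ 34 mod 35]
  = -(17 / 35)    [35 ≡ 3 mod 8 ⇒ (2 / 35) = -1]
  = -(35 / 17)    [QR: 17 ≡ 1 mod 4, sign kept]
  = -(1 / 17)    [35 ≡ 1 mod 17]
  = -1    [(1 / 17) = 1]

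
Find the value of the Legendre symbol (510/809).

Factor out 2: 510 = 2·255. Since 809 ≡ 1 (mod 8), (2/809) = +1. Now have (255/809).
809 ≡ 1 (mod 4), so quadratic reciprocity gives (255/809) = (809/255). Reduce: 809 ≡ 44 (mod 255). Now have (44/255).
Factor out 2: 44 = 2^2·11. Since 255 ≡ 7 (mod 8), (2/255) = +1, and (2/255)^2 = +1. Now have (11/255).
Both 11 ≡ 3 and 255 ≡ 3 (mod 4), so reciprocity gives (11/255) = -(255/11). Reduce: 255 ≡ 2 (mod 11). Now have -(2/11).
Factor out 2: 2 = 2. Since 11 ≡ 3 (mod 8), (2/11) = -1. Now have (1/11).
(1/11) = 1. Collecting the sign factors: 1.

1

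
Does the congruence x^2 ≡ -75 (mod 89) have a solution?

no

Pull out -1: (-75/89) = (-1/89)·(75/89). Since 89 ≡ 1 (mod 4), (-1/89) = +1. Now have (75/89).
89 ≡ 1 (mod 4), so quadratic reciprocity gives (75/89) = (89/75). Reduce: 89 ≡ 14 (mod 75). Now have (14/75).
Factor out 2: 14 = 2·7. Since 75 ≡ 3 (mod 8), (2/75) = -1. Now have -(7/75).
Both 7 ≡ 3 and 75 ≡ 3 (mod 4), so reciprocity gives (7/75) = -(75/7). Reduce: 75 ≡ 5 (mod 7). Now have (5/7).
5 ≡ 1 (mod 4), so quadratic reciprocity gives (5/7) = (7/5). Reduce: 7 ≡ 2 (mod 5). Now have (2/5).
Factor out 2: 2 = 2. Since 5 ≡ 5 (mod 8), (2/5) = -1. Now have -(1/5).
(1/5) = 1. Collecting the sign factors: -1.
The Legendre symbol is -1, so x^2 ≡ -75 (mod 89) has no solution.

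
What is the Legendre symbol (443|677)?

-1

677 ≡ 1 (mod 4), so quadratic reciprocity gives (443|677) = (677|443). Reduce: 677 ≡ 234 (mod 443). Now have (234|443).
Factor out 2: 234 = 2·117. Since 443 ≡ 3 (mod 8), (2|443) = -1. Now have -(117|443).
117 ≡ 1 (mod 4), so quadratic reciprocity gives (117|443) = (443|117). Reduce: 443 ≡ 92 (mod 117). Now have -(92|117).
Factor out 2: 92 = 2^2·23. Since 117 ≡ 5 (mod 8), (2|117) = -1, and (2|117)^2 = +1. Now have -(23|117).
117 ≡ 1 (mod 4), so quadratic reciprocity gives (23|117) = (117|23). Reduce: 117 ≡ 2 (mod 23). Now have -(2|23).
Factor out 2: 2 = 2. Since 23 ≡ 7 (mod 8), (2|23) = +1. Now have -(1|23).
(1|23) = 1. Collecting the sign factors: -1.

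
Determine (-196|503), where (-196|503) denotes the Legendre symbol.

-1

(-196|503)
  = (307|503)    [-196 ≡ 307 mod 503]
  = -(503|307)    [QR: both ≡ 3 mod 4, sign flips]
  = -(196|307)    [503 ≡ 196 mod 307]
  = -(49|307)    [307 ≡ 3 mod 8 ⇒ (2|307)^2 = +1]
  = -(307|49)    [QR: 49 ≡ 1 mod 4, sign kept]
  = -(13|49)    [307 ≡ 13 mod 49]
  = -(49|13)    [QR: 13 ≡ 1 mod 4, sign kept]
  = -(10|13)    [49 ≡ 10 mod 13]
  = (5|13)    [13 ≡ 5 mod 8 ⇒ (2|13) = -1]
  = (13|5)    [QR: 5 ≡ 1 mod 4, sign kept]
  = (3|5)    [13 ≡ 3 mod 5]
  = (5|3)    [QR: 5 ≡ 1 mod 4, sign kept]
  = (2|3)    [5 ≡ 2 mod 3]
  = -(1|3)    [3 ≡ 3 mod 8 ⇒ (2|3) = -1]
  = -1    [(1|3) = 1]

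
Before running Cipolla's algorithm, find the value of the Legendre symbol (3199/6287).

1

(3199/6287)
  = -(6287/3199)    [QR: both ≡ 3 mod 4, sign flips]
  = -(3088/3199)    [6287 ≡ 3088 mod 3199]
  = -(193/3199)    [3199 ≡ 7 mod 8 ⇒ (2/3199)^4 = +1]
  = -(3199/193)    [QR: 193 ≡ 1 mod 4, sign kept]
  = -(111/193)    [3199 ≡ 111 mod 193]
  = -(193/111)    [QR: 193 ≡ 1 mod 4, sign kept]
  = -(82/111)    [193 ≡ 82 mod 111]
  = -(41/111)    [111 ≡ 7 mod 8 ⇒ (2/111) = +1]
  = -(111/41)    [QR: 41 ≡ 1 mod 4, sign kept]
  = -(29/41)    [111 ≡ 29 mod 41]
  = -(41/29)    [QR: 29 ≡ 1 mod 4, sign kept]
  = -(12/29)    [41 ≡ 12 mod 29]
  = -(3/29)    [29 ≡ 5 mod 8 ⇒ (2/29)^2 = +1]
  = -(29/3)    [QR: 29 ≡ 1 mod 4, sign kept]
  = -(2/3)    [29 ≡ 2 mod 3]
  = (1/3)    [3 ≡ 3 mod 8 ⇒ (2/3) = -1]
  = 1    [(1/3) = 1]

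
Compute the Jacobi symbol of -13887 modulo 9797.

-1

Reduce the numerator: -13887 ≡ 5707 (mod 9797), so (-13887/9797) = (5707/9797).
9797 ≡ 1 (mod 4), so quadratic reciprocity gives (5707/9797) = (9797/5707). Reduce: 9797 ≡ 4090 (mod 5707). Now have (4090/5707).
Factor out 2: 4090 = 2·2045. Since 5707 ≡ 3 (mod 8), (2/5707) = -1. Now have -(2045/5707).
2045 ≡ 1 (mod 4), so quadratic reciprocity gives (2045/5707) = (5707/2045). Reduce: 5707 ≡ 1617 (mod 2045). Now have -(1617/2045).
1617 ≡ 1 (mod 4), so quadratic reciprocity gives (1617/2045) = (2045/1617). Reduce: 2045 ≡ 428 (mod 1617). Now have -(428/1617).
Factor out 2: 428 = 2^2·107. Since 1617 ≡ 1 (mod 8), (2/1617) = +1, and (2/1617)^2 = +1. Now have -(107/1617).
1617 ≡ 1 (mod 4), so quadratic reciprocity gives (107/1617) = (1617/107). Reduce: 1617 ≡ 12 (mod 107). Now have -(12/107).
Factor out 2: 12 = 2^2·3. Since 107 ≡ 3 (mod 8), (2/107) = -1, and (2/107)^2 = +1. Now have -(3/107).
Both 3 ≡ 3 and 107 ≡ 3 (mod 4), so reciprocity gives (3/107) = -(107/3). Reduce: 107 ≡ 2 (mod 3). Now have (2/3).
Factor out 2: 2 = 2. Since 3 ≡ 3 (mod 8), (2/3) = -1. Now have -(1/3).
(1/3) = 1. Collecting the sign factors: -1.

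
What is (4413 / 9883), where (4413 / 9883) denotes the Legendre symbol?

-1

(4413 / 9883)
  = (9883 / 4413)    [QR: 4413 ≡ 1 mod 4, sign kept]
  = (1057 / 4413)    [9883 ≡ 1057 mod 4413]
  = (4413 / 1057)    [QR: 1057 ≡ 1 mod 4, sign kept]
  = (185 / 1057)    [4413 ≡ 185 mod 1057]
  = (1057 / 185)    [QR: 185 ≡ 1 mod 4, sign kept]
  = (132 / 185)    [1057 ≡ 132 mod 185]
  = (33 / 185)    [185 ≡ 1 mod 8 ⇒ (2 / 185)^2 = +1]
  = (185 / 33)    [QR: 33 ≡ 1 mod 4, sign kept]
  = (20 / 33)    [185 ≡ 20 mod 33]
  = (5 / 33)    [33 ≡ 1 mod 8 ⇒ (2 / 33)^2 = +1]
  = (33 / 5)    [QR: 5 ≡ 1 mod 4, sign kept]
  = (3 / 5)    [33 ≡ 3 mod 5]
  = (5 / 3)    [QR: 5 ≡ 1 mod 4, sign kept]
  = (2 / 3)    [5 ≡ 2 mod 3]
  = -(1 / 3)    [3 ≡ 3 mod 8 ⇒ (2 / 3) = -1]
  = -1    [(1 / 3) = 1]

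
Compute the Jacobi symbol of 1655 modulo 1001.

-1

Reduce the numerator: 1655 ≡ 654 (mod 1001), so (1655/1001) = (654/1001).
Factor out 2: 654 = 2·327. Since 1001 ≡ 1 (mod 8), (2/1001) = +1. Now have (327/1001).
1001 ≡ 1 (mod 4), so quadratic reciprocity gives (327/1001) = (1001/327). Reduce: 1001 ≡ 20 (mod 327). Now have (20/327).
Factor out 2: 20 = 2^2·5. Since 327 ≡ 7 (mod 8), (2/327) = +1, and (2/327)^2 = +1. Now have (5/327).
5 ≡ 1 (mod 4), so quadratic reciprocity gives (5/327) = (327/5). Reduce: 327 ≡ 2 (mod 5). Now have (2/5).
Factor out 2: 2 = 2. Since 5 ≡ 5 (mod 8), (2/5) = -1. Now have -(1/5).
(1/5) = 1. Collecting the sign factors: -1.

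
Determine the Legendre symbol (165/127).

1

Reduce the numerator: 165 ≡ 38 (mod 127), so (165/127) = (38/127).
Factor out 2: 38 = 2·19. Since 127 ≡ 7 (mod 8), (2/127) = +1. Now have (19/127).
Both 19 ≡ 3 and 127 ≡ 3 (mod 4), so reciprocity gives (19/127) = -(127/19). Reduce: 127 ≡ 13 (mod 19). Now have -(13/19).
13 ≡ 1 (mod 4), so quadratic reciprocity gives (13/19) = (19/13). Reduce: 19 ≡ 6 (mod 13). Now have -(6/13).
Factor out 2: 6 = 2·3. Since 13 ≡ 5 (mod 8), (2/13) = -1. Now have (3/13).
13 ≡ 1 (mod 4), so quadratic reciprocity gives (3/13) = (13/3). Reduce: 13 ≡ 1 (mod 3). Now have (1/3).
(1/3) = 1. Collecting the sign factors: 1.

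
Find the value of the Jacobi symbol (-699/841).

(-699/841)
  = (699/841)    [841 ≡ 1 mod 4 ⇒ (-1/841) = +1]
  = (841/699)    [QR: 841 ≡ 1 mod 4, sign kept]
  = (142/699)    [841 ≡ 142 mod 699]
  = -(71/699)    [699 ≡ 3 mod 8 ⇒ (2/699) = -1]
  = (699/71)    [QR: both ≡ 3 mod 4, sign flips]
  = (60/71)    [699 ≡ 60 mod 71]
  = (15/71)    [71 ≡ 7 mod 8 ⇒ (2/71)^2 = +1]
  = -(71/15)    [QR: both ≡ 3 mod 4, sign flips]
  = -(11/15)    [71 ≡ 11 mod 15]
  = (15/11)    [QR: both ≡ 3 mod 4, sign flips]
  = (4/11)    [15 ≡ 4 mod 11]
  = (1/11)    [11 ≡ 3 mod 8 ⇒ (2/11)^2 = +1]
  = 1    [(1/11) = 1]

1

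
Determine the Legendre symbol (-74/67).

1

(-74/67)
  = (60/67)    [-74 ≡ 60 mod 67]
  = (15/67)    [67 ≡ 3 mod 8 ⇒ (2/67)^2 = +1]
  = -(67/15)    [QR: both ≡ 3 mod 4, sign flips]
  = -(7/15)    [67 ≡ 7 mod 15]
  = (15/7)    [QR: both ≡ 3 mod 4, sign flips]
  = (1/7)    [15 ≡ 1 mod 7]
  = 1    [(1/7) = 1]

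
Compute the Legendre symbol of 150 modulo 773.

1

(150/773)
  = -(75/773)    [773 ≡ 5 mod 8 ⇒ (2/773) = -1]
  = -(773/75)    [QR: 773 ≡ 1 mod 4, sign kept]
  = -(23/75)    [773 ≡ 23 mod 75]
  = (75/23)    [QR: both ≡ 3 mod 4, sign flips]
  = (6/23)    [75 ≡ 6 mod 23]
  = (3/23)    [23 ≡ 7 mod 8 ⇒ (2/23) = +1]
  = -(23/3)    [QR: both ≡ 3 mod 4, sign flips]
  = -(2/3)    [23 ≡ 2 mod 3]
  = (1/3)    [3 ≡ 3 mod 8 ⇒ (2/3) = -1]
  = 1    [(1/3) = 1]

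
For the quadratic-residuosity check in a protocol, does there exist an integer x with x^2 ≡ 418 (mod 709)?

no

(418|709)
  = -(209|709)    [709 ≡ 5 mod 8 ⇒ (2|709) = -1]
  = -(709|209)    [QR: 209 ≡ 1 mod 4, sign kept]
  = -(82|209)    [709 ≡ 82 mod 209]
  = -(41|209)    [209 ≡ 1 mod 8 ⇒ (2|209) = +1]
  = -(209|41)    [QR: 41 ≡ 1 mod 4, sign kept]
  = -(4|41)    [209 ≡ 4 mod 41]
  = -(1|41)    [41 ≡ 1 mod 8 ⇒ (2|41)^2 = +1]
  = -1    [(1|41) = 1]
(418|709) = -1, and 709 is prime, so 418 is not a quadratic residue mod 709.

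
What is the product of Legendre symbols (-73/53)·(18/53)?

By multiplicativity, (-73·18/53) = (-73/53)·(18/53).
First factor (-73/53):
Reduce the numerator: -73 ≡ 33 (mod 53), so (-73/53) = (33/53).
33 ≡ 1 (mod 4), so quadratic reciprocity gives (33/53) = (53/33). Reduce: 53 ≡ 20 (mod 33). Now have (20/33).
Factor out 2: 20 = 2^2·5. Since 33 ≡ 1 (mod 8), (2/33) = +1, and (2/33)^2 = +1. Now have (5/33).
5 ≡ 1 (mod 4), so quadratic reciprocity gives (5/33) = (33/5). Reduce: 33 ≡ 3 (mod 5). Now have (3/5).
5 ≡ 1 (mod 4), so quadratic reciprocity gives (3/5) = (5/3). Reduce: 5 ≡ 2 (mod 3). Now have (2/3).
Factor out 2: 2 = 2. Since 3 ≡ 3 (mod 8), (2/3) = -1. Now have -(1/3).
(1/3) = 1. Collecting the sign factors: -1.
Second factor (18/53):
Factor out 2: 18 = 2·9. Since 53 ≡ 5 (mod 8), (2/53) = -1. Now have -(9/53).
9 ≡ 1 (mod 4), so quadratic reciprocity gives (9/53) = (53/9). Reduce: 53 ≡ 8 (mod 9). Now have -(8/9).
Factor out 2: 8 = 2^3. Since 9 ≡ 1 (mod 8), (2/9) = +1, and (2/9)^3 = +1. Now have -(1/9).
(1/9) = 1. Collecting the sign factors: -1.
Product: (-1)·(-1) = 1.

1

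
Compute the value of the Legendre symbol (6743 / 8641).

1

8641 ≡ 1 (mod 4), so quadratic reciprocity gives (6743 / 8641) = (8641 / 6743). Reduce: 8641 ≡ 1898 (mod 6743). Now have (1898 / 6743).
Factor out 2: 1898 = 2·949. Since 6743 ≡ 7 (mod 8), (2 / 6743) = +1. Now have (949 / 6743).
949 ≡ 1 (mod 4), so quadratic reciprocity gives (949 / 6743) = (6743 / 949). Reduce: 6743 ≡ 100 (mod 949). Now have (100 / 949).
Factor out 2: 100 = 2^2·25. Since 949 ≡ 5 (mod 8), (2 / 949) = -1, and (2 / 949)^2 = +1. Now have (25 / 949).
25 ≡ 1 (mod 4), so quadratic reciprocity gives (25 / 949) = (949 / 25). Reduce: 949 ≡ 24 (mod 25). Now have (24 / 25).
Factor out 2: 24 = 2^3·3. Since 25 ≡ 1 (mod 8), (2 / 25) = +1, and (2 / 25)^3 = +1. Now have (3 / 25).
25 ≡ 1 (mod 4), so quadratic reciprocity gives (3 / 25) = (25 / 3). Reduce: 25 ≡ 1 (mod 3). Now have (1 / 3).
(1 / 3) = 1. Collecting the sign factors: 1.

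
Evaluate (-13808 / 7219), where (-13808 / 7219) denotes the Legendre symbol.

Pull out -1: (-13808 / 7219) = (-1 / 7219)·(13808 / 7219). Since 7219 ≡ 3 (mod 4), (-1 / 7219) = -1. Now have -(13808 / 7219).
Reduce the numerator: 13808 ≡ 6589 (mod 7219), so (13808 / 7219) = (6589 / 7219).
6589 ≡ 1 (mod 4), so quadratic reciprocity gives (6589 / 7219) = (7219 / 6589). Reduce: 7219 ≡ 630 (mod 6589). Now have -(630 / 6589).
Factor out 2: 630 = 2·315. Since 6589 ≡ 5 (mod 8), (2 / 6589) = -1. Now have (315 / 6589).
6589 ≡ 1 (mod 4), so quadratic reciprocity gives (315 / 6589) = (6589 / 315). Reduce: 6589 ≡ 289 (mod 315). Now have (289 / 315).
289 ≡ 1 (mod 4), so quadratic reciprocity gives (289 / 315) = (315 / 289). Reduce: 315 ≡ 26 (mod 289). Now have (26 / 289).
Factor out 2: 26 = 2·13. Since 289 ≡ 1 (mod 8), (2 / 289) = +1. Now have (13 / 289).
13 ≡ 1 (mod 4), so quadratic reciprocity gives (13 / 289) = (289 / 13). Reduce: 289 ≡ 3 (mod 13). Now have (3 / 13).
13 ≡ 1 (mod 4), so quadratic reciprocity gives (3 / 13) = (13 / 3). Reduce: 13 ≡ 1 (mod 3). Now have (1 / 3).
(1 / 3) = 1. Collecting the sign factors: 1.

1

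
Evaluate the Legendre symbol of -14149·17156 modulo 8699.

By multiplicativity, (-14149·17156 / 8699) = (-14149 / 8699)·(17156 / 8699).
First factor (-14149 / 8699):
Pull out -1: (-14149 / 8699) = (-1 / 8699)·(14149 / 8699). Since 8699 ≡ 3 (mod 4), (-1 / 8699) = -1. Now have -(14149 / 8699).
Reduce the numerator: 14149 ≡ 5450 (mod 8699), so (14149 / 8699) = (5450 / 8699).
Factor out 2: 5450 = 2·2725. Since 8699 ≡ 3 (mod 8), (2 / 8699) = -1. Now have (2725 / 8699).
2725 ≡ 1 (mod 4), so quadratic reciprocity gives (2725 / 8699) = (8699 / 2725). Reduce: 8699 ≡ 524 (mod 2725). Now have (524 / 2725).
Factor out 2: 524 = 2^2·131. Since 2725 ≡ 5 (mod 8), (2 / 2725) = -1, and (2 / 2725)^2 = +1. Now have (131 / 2725).
2725 ≡ 1 (mod 4), so quadratic reciprocity gives (131 / 2725) = (2725 / 131). Reduce: 2725 ≡ 105 (mod 131). Now have (105 / 131).
105 ≡ 1 (mod 4), so quadratic reciprocity gives (105 / 131) = (131 / 105). Reduce: 131 ≡ 26 (mod 105). Now have (26 / 105).
Factor out 2: 26 = 2·13. Since 105 ≡ 1 (mod 8), (2 / 105) = +1. Now have (13 / 105).
13 ≡ 1 (mod 4), so quadratic reciprocity gives (13 / 105) = (105 / 13). Reduce: 105 ≡ 1 (mod 13). Now have (1 / 13).
(1 / 13) = 1. Collecting the sign factors: 1.
Second factor (17156 / 8699):
Reduce the numerator: 17156 ≡ 8457 (mod 8699), so (17156 / 8699) = (8457 / 8699).
8457 ≡ 1 (mod 4), so quadratic reciprocity gives (8457 / 8699) = (8699 / 8457). Reduce: 8699 ≡ 242 (mod 8457). Now have (242 / 8457).
Factor out 2: 242 = 2·121. Since 8457 ≡ 1 (mod 8), (2 / 8457) = +1. Now have (121 / 8457).
121 ≡ 1 (mod 4), so quadratic reciprocity gives (121 / 8457) = (8457 / 121). Reduce: 8457 ≡ 108 (mod 121). Now have (108 / 121).
Factor out 2: 108 = 2^2·27. Since 121 ≡ 1 (mod 8), (2 / 121) = +1, and (2 / 121)^2 = +1. Now have (27 / 121).
121 ≡ 1 (mod 4), so quadratic reciprocity gives (27 / 121) = (121 / 27). Reduce: 121 ≡ 13 (mod 27). Now have (13 / 27).
13 ≡ 1 (mod 4), so quadratic reciprocity gives (13 / 27) = (27 / 13). Reduce: 27 ≡ 1 (mod 13). Now have (1 / 13).
(1 / 13) = 1. Collecting the sign factors: 1.
Product: (1)·(1) = 1.

1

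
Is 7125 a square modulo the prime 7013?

(7125/7013)
  = (112/7013)    [7125 ≡ 112 mod 7013]
  = (7/7013)    [7013 ≡ 5 mod 8 ⇒ (2/7013)^4 = +1]
  = (7013/7)    [QR: 7013 ≡ 1 mod 4, sign kept]
  = (6/7)    [7013 ≡ 6 mod 7]
  = (3/7)    [7 ≡ 7 mod 8 ⇒ (2/7) = +1]
  = -(7/3)    [QR: both ≡ 3 mod 4, sign flips]
  = -(1/3)    [7 ≡ 1 mod 3]
  = -1    [(1/3) = 1]
The Legendre symbol is -1, so x^2 ≡ 7125 (mod 7013) has no solution.

no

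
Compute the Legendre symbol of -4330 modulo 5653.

1

Pull out -1: (-4330|5653) = (-1|5653)·(4330|5653). Since 5653 ≡ 1 (mod 4), (-1|5653) = +1. Now have (4330|5653).
Factor out 2: 4330 = 2·2165. Since 5653 ≡ 5 (mod 8), (2|5653) = -1. Now have -(2165|5653).
2165 ≡ 1 (mod 4), so quadratic reciprocity gives (2165|5653) = (5653|2165). Reduce: 5653 ≡ 1323 (mod 2165). Now have -(1323|2165).
2165 ≡ 1 (mod 4), so quadratic reciprocity gives (1323|2165) = (2165|1323). Reduce: 2165 ≡ 842 (mod 1323). Now have -(842|1323).
Factor out 2: 842 = 2·421. Since 1323 ≡ 3 (mod 8), (2|1323) = -1. Now have (421|1323).
421 ≡ 1 (mod 4), so quadratic reciprocity gives (421|1323) = (1323|421). Reduce: 1323 ≡ 60 (mod 421). Now have (60|421).
Factor out 2: 60 = 2^2·15. Since 421 ≡ 5 (mod 8), (2|421) = -1, and (2|421)^2 = +1. Now have (15|421).
421 ≡ 1 (mod 4), so quadratic reciprocity gives (15|421) = (421|15). Reduce: 421 ≡ 1 (mod 15). Now have (1|15).
(1|15) = 1. Collecting the sign factors: 1.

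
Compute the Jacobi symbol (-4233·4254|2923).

By multiplicativity, (-4233·4254|2923) = (-4233|2923)·(4254|2923).
First factor (-4233|2923):
(-4233|2923)
  = (1613|2923)    [-4233 ≡ 1613 mod 2923]
  = (2923|1613)    [QR: 1613 ≡ 1 mod 4, sign kept]
  = (1310|1613)    [2923 ≡ 1310 mod 1613]
  = -(655|1613)    [1613 ≡ 5 mod 8 ⇒ (2|1613) = -1]
  = -(1613|655)    [QR: 1613 ≡ 1 mod 4, sign kept]
  = -(303|655)    [1613 ≡ 303 mod 655]
  = (655|303)    [QR: both ≡ 3 mod 4, sign flips]
  = (49|303)    [655 ≡ 49 mod 303]
  = (303|49)    [QR: 49 ≡ 1 mod 4, sign kept]
  = (9|49)    [303 ≡ 9 mod 49]
  = (49|9)    [QR: 9 ≡ 1 mod 4, sign kept]
  = (4|9)    [49 ≡ 4 mod 9]
  = (1|9)    [9 ≡ 1 mod 8 ⇒ (2|9)^2 = +1]
  = 1    [(1|9) = 1]
Second factor (4254|2923):
(4254|2923)
  = (1331|2923)    [4254 ≡ 1331 mod 2923]
  = -(2923|1331)    [QR: both ≡ 3 mod 4, sign flips]
  = -(261|1331)    [2923 ≡ 261 mod 1331]
  = -(1331|261)    [QR: 261 ≡ 1 mod 4, sign kept]
  = -(26|261)    [1331 ≡ 26 mod 261]
  = (13|261)    [261 ≡ 5 mod 8 ⇒ (2|261) = -1]
  = (261|13)    [QR: 13 ≡ 1 mod 4, sign kept]
  = (1|13)    [261 ≡ 1 mod 13]
  = 1    [(1|13) = 1]
Product: (1)·(1) = 1.

1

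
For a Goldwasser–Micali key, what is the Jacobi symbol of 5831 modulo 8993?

8993 ≡ 1 (mod 4), so quadratic reciprocity gives (5831|8993) = (8993|5831). Reduce: 8993 ≡ 3162 (mod 5831). Now have (3162|5831).
Factor out 2: 3162 = 2·1581. Since 5831 ≡ 7 (mod 8), (2|5831) = +1. Now have (1581|5831).
1581 ≡ 1 (mod 4), so quadratic reciprocity gives (1581|5831) = (5831|1581). Reduce: 5831 ≡ 1088 (mod 1581). Now have (1088|1581).
Factor out 2: 1088 = 2^6·17. Since 1581 ≡ 5 (mod 8), (2|1581) = -1, and (2|1581)^6 = +1. Now have (17|1581).
17 ≡ 1 (mod 4), so quadratic reciprocity gives (17|1581) = (1581|17). Reduce: 1581 ≡ 0 (mod 17). Now have (0|17).
The numerator is now 0 with denominator 17 > 1: the symbol is 0.

0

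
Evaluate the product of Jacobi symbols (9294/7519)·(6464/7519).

By multiplicativity, (9294·6464/7519) = (9294/7519)·(6464/7519).
First factor (9294/7519):
(9294/7519)
  = (1775/7519)    [9294 ≡ 1775 mod 7519]
  = -(7519/1775)    [QR: both ≡ 3 mod 4, sign flips]
  = -(419/1775)    [7519 ≡ 419 mod 1775]
  = (1775/419)    [QR: both ≡ 3 mod 4, sign flips]
  = (99/419)    [1775 ≡ 99 mod 419]
  = -(419/99)    [QR: both ≡ 3 mod 4, sign flips]
  = -(23/99)    [419 ≡ 23 mod 99]
  = (99/23)    [QR: both ≡ 3 mod 4, sign flips]
  = (7/23)    [99 ≡ 7 mod 23]
  = -(23/7)    [QR: both ≡ 3 mod 4, sign flips]
  = -(2/7)    [23 ≡ 2 mod 7]
  = -(1/7)    [7 ≡ 7 mod 8 ⇒ (2/7) = +1]
  = -1    [(1/7) = 1]
Second factor (6464/7519):
(6464/7519)
  = (101/7519)    [7519 ≡ 7 mod 8 ⇒ (2/7519)^6 = +1]
  = (7519/101)    [QR: 101 ≡ 1 mod 4, sign kept]
  = (45/101)    [7519 ≡ 45 mod 101]
  = (101/45)    [QR: 45 ≡ 1 mod 4, sign kept]
  = (11/45)    [101 ≡ 11 mod 45]
  = (45/11)    [QR: 45 ≡ 1 mod 4, sign kept]
  = (1/11)    [45 ≡ 1 mod 11]
  = 1    [(1/11) = 1]
Product: (-1)·(1) = -1.

-1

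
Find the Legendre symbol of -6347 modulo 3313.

Reduce the numerator: -6347 ≡ 279 (mod 3313), so (-6347/3313) = (279/3313).
3313 ≡ 1 (mod 4), so quadratic reciprocity gives (279/3313) = (3313/279). Reduce: 3313 ≡ 244 (mod 279). Now have (244/279).
Factor out 2: 244 = 2^2·61. Since 279 ≡ 7 (mod 8), (2/279) = +1, and (2/279)^2 = +1. Now have (61/279).
61 ≡ 1 (mod 4), so quadratic reciprocity gives (61/279) = (279/61). Reduce: 279 ≡ 35 (mod 61). Now have (35/61).
61 ≡ 1 (mod 4), so quadratic reciprocity gives (35/61) = (61/35). Reduce: 61 ≡ 26 (mod 35). Now have (26/35).
Factor out 2: 26 = 2·13. Since 35 ≡ 3 (mod 8), (2/35) = -1. Now have -(13/35).
13 ≡ 1 (mod 4), so quadratic reciprocity gives (13/35) = (35/13). Reduce: 35 ≡ 9 (mod 13). Now have -(9/13).
9 ≡ 1 (mod 4), so quadratic reciprocity gives (9/13) = (13/9). Reduce: 13 ≡ 4 (mod 9). Now have -(4/9).
Factor out 2: 4 = 2^2. Since 9 ≡ 1 (mod 8), (2/9) = +1, and (2/9)^2 = +1. Now have -(1/9).
(1/9) = 1. Collecting the sign factors: -1.

-1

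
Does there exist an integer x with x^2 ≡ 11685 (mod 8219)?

(11685/8219)
  = (3466/8219)    [11685 ≡ 3466 mod 8219]
  = -(1733/8219)    [8219 ≡ 3 mod 8 ⇒ (2/8219) = -1]
  = -(8219/1733)    [QR: 1733 ≡ 1 mod 4, sign kept]
  = -(1287/1733)    [8219 ≡ 1287 mod 1733]
  = -(1733/1287)    [QR: 1733 ≡ 1 mod 4, sign kept]
  = -(446/1287)    [1733 ≡ 446 mod 1287]
  = -(223/1287)    [1287 ≡ 7 mod 8 ⇒ (2/1287) = +1]
  = (1287/223)    [QR: both ≡ 3 mod 4, sign flips]
  = (172/223)    [1287 ≡ 172 mod 223]
  = (43/223)    [223 ≡ 7 mod 8 ⇒ (2/223)^2 = +1]
  = -(223/43)    [QR: both ≡ 3 mod 4, sign flips]
  = -(8/43)    [223 ≡ 8 mod 43]
  = (1/43)    [43 ≡ 3 mod 8 ⇒ (2/43)^3 = -1]
  = 1    [(1/43) = 1]
(11685/8219) = 1, and 8219 is prime, so 11685 is a quadratic residue mod 8219.

yes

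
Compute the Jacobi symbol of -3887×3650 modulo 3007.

1

By multiplicativity, (-3887·3650 / 3007) = (-3887 / 3007)·(3650 / 3007).
First factor (-3887 / 3007):
(-3887 / 3007)
  = -(3887 / 3007)    [3007 ≡ 3 mod 4 ⇒ (-1 / 3007) = -1]
  = -(880 / 3007)    [3887 ≡ 880 mod 3007]
  = -(55 / 3007)    [3007 ≡ 7 mod 8 ⇒ (2 / 3007)^4 = +1]
  = (3007 / 55)    [QR: both ≡ 3 mod 4, sign flips]
  = (37 / 55)    [3007 ≡ 37 mod 55]
  = (55 / 37)    [QR: 37 ≡ 1 mod 4, sign kept]
  = (18 / 37)    [55 ≡ 18 mod 37]
  = -(9 / 37)    [37 ≡ 5 mod 8 ⇒ (2 / 37) = -1]
  = -(37 / 9)    [QR: 9 ≡ 1 mod 4, sign kept]
  = -(1 / 9)    [37 ≡ 1 mod 9]
  = -1    [(1 / 9) = 1]
Second factor (3650 / 3007):
(3650 / 3007)
  = (643 / 3007)    [3650 ≡ 643 mod 3007]
  = -(3007 / 643)    [QR: both ≡ 3 mod 4, sign flips]
  = -(435 / 643)    [3007 ≡ 435 mod 643]
  = (643 / 435)    [QR: both ≡ 3 mod 4, sign flips]
  = (208 / 435)    [643 ≡ 208 mod 435]
  = (13 / 435)    [435 ≡ 3 mod 8 ⇒ (2 / 435)^4 = +1]
  = (435 / 13)    [QR: 13 ≡ 1 mod 4, sign kept]
  = (6 / 13)    [435 ≡ 6 mod 13]
  = -(3 / 13)    [13 ≡ 5 mod 8 ⇒ (2 / 13) = -1]
  = -(13 / 3)    [QR: 13 ≡ 1 mod 4, sign kept]
  = -(1 / 3)    [13 ≡ 1 mod 3]
  = -1    [(1 / 3) = 1]
Product: (-1)·(-1) = 1.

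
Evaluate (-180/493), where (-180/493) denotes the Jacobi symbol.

Pull out -1: (-180/493) = (-1/493)·(180/493). Since 493 ≡ 1 (mod 4), (-1/493) = +1. Now have (180/493).
Factor out 2: 180 = 2^2·45. Since 493 ≡ 5 (mod 8), (2/493) = -1, and (2/493)^2 = +1. Now have (45/493).
45 ≡ 1 (mod 4), so quadratic reciprocity gives (45/493) = (493/45). Reduce: 493 ≡ 43 (mod 45). Now have (43/45).
45 ≡ 1 (mod 4), so quadratic reciprocity gives (43/45) = (45/43). Reduce: 45 ≡ 2 (mod 43). Now have (2/43).
Factor out 2: 2 = 2. Since 43 ≡ 3 (mod 8), (2/43) = -1. Now have -(1/43).
(1/43) = 1. Collecting the sign factors: -1.

-1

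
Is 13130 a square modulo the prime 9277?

yes

(13130/9277)
  = (3853/9277)    [13130 ≡ 3853 mod 9277]
  = (9277/3853)    [QR: 3853 ≡ 1 mod 4, sign kept]
  = (1571/3853)    [9277 ≡ 1571 mod 3853]
  = (3853/1571)    [QR: 3853 ≡ 1 mod 4, sign kept]
  = (711/1571)    [3853 ≡ 711 mod 1571]
  = -(1571/711)    [QR: both ≡ 3 mod 4, sign flips]
  = -(149/711)    [1571 ≡ 149 mod 711]
  = -(711/149)    [QR: 149 ≡ 1 mod 4, sign kept]
  = -(115/149)    [711 ≡ 115 mod 149]
  = -(149/115)    [QR: 149 ≡ 1 mod 4, sign kept]
  = -(34/115)    [149 ≡ 34 mod 115]
  = (17/115)    [115 ≡ 3 mod 8 ⇒ (2/115) = -1]
  = (115/17)    [QR: 17 ≡ 1 mod 4, sign kept]
  = (13/17)    [115 ≡ 13 mod 17]
  = (17/13)    [QR: 13 ≡ 1 mod 4, sign kept]
  = (4/13)    [17 ≡ 4 mod 13]
  = (1/13)    [13 ≡ 5 mod 8 ⇒ (2/13)^2 = +1]
  = 1    [(1/13) = 1]
(13130/9277) = 1, and 9277 is prime, so 13130 is a quadratic residue mod 9277.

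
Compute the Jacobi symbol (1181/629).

(1181/629)
  = (552/629)    [1181 ≡ 552 mod 629]
  = -(69/629)    [629 ≡ 5 mod 8 ⇒ (2/629)^3 = -1]
  = -(629/69)    [QR: 69 ≡ 1 mod 4, sign kept]
  = -(8/69)    [629 ≡ 8 mod 69]
  = (1/69)    [69 ≡ 5 mod 8 ⇒ (2/69)^3 = -1]
  = 1    [(1/69) = 1]

1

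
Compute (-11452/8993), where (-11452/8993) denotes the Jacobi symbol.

(-11452/8993)
  = (11452/8993)    [8993 ≡ 1 mod 4 ⇒ (-1/8993) = +1]
  = (2459/8993)    [11452 ≡ 2459 mod 8993]
  = (8993/2459)    [QR: 8993 ≡ 1 mod 4, sign kept]
  = (1616/2459)    [8993 ≡ 1616 mod 2459]
  = (101/2459)    [2459 ≡ 3 mod 8 ⇒ (2/2459)^4 = +1]
  = (2459/101)    [QR: 101 ≡ 1 mod 4, sign kept]
  = (35/101)    [2459 ≡ 35 mod 101]
  = (101/35)    [QR: 101 ≡ 1 mod 4, sign kept]
  = (31/35)    [101 ≡ 31 mod 35]
  = -(35/31)    [QR: both ≡ 3 mod 4, sign flips]
  = -(4/31)    [35 ≡ 4 mod 31]
  = -(1/31)    [31 ≡ 7 mod 8 ⇒ (2/31)^2 = +1]
  = -1    [(1/31) = 1]

-1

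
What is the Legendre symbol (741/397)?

Reduce the numerator: 741 ≡ 344 (mod 397), so (741/397) = (344/397).
Factor out 2: 344 = 2^3·43. Since 397 ≡ 5 (mod 8), (2/397) = -1, and (2/397)^3 = -1. Now have -(43/397).
397 ≡ 1 (mod 4), so quadratic reciprocity gives (43/397) = (397/43). Reduce: 397 ≡ 10 (mod 43). Now have -(10/43).
Factor out 2: 10 = 2·5. Since 43 ≡ 3 (mod 8), (2/43) = -1. Now have (5/43).
5 ≡ 1 (mod 4), so quadratic reciprocity gives (5/43) = (43/5). Reduce: 43 ≡ 3 (mod 5). Now have (3/5).
5 ≡ 1 (mod 4), so quadratic reciprocity gives (3/5) = (5/3). Reduce: 5 ≡ 2 (mod 3). Now have (2/3).
Factor out 2: 2 = 2. Since 3 ≡ 3 (mod 8), (2/3) = -1. Now have -(1/3).
(1/3) = 1. Collecting the sign factors: -1.

-1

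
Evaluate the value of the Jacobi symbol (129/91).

-1

Reduce the numerator: 129 ≡ 38 (mod 91), so (129/91) = (38/91).
Factor out 2: 38 = 2·19. Since 91 ≡ 3 (mod 8), (2/91) = -1. Now have -(19/91).
Both 19 ≡ 3 and 91 ≡ 3 (mod 4), so reciprocity gives (19/91) = -(91/19). Reduce: 91 ≡ 15 (mod 19). Now have (15/19).
Both 15 ≡ 3 and 19 ≡ 3 (mod 4), so reciprocity gives (15/19) = -(19/15). Reduce: 19 ≡ 4 (mod 15). Now have -(4/15).
Factor out 2: 4 = 2^2. Since 15 ≡ 7 (mod 8), (2/15) = +1, and (2/15)^2 = +1. Now have -(1/15).
(1/15) = 1. Collecting the sign factors: -1.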